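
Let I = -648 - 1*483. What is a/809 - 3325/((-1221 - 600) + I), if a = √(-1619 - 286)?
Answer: 3325/2952 + I*√1905/809 ≈ 1.1264 + 0.053951*I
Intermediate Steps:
I = -1131 (I = -648 - 483 = -1131)
a = I*√1905 (a = √(-1905) = I*√1905 ≈ 43.646*I)
a/809 - 3325/((-1221 - 600) + I) = (I*√1905)/809 - 3325/((-1221 - 600) - 1131) = (I*√1905)*(1/809) - 3325/(-1821 - 1131) = I*√1905/809 - 3325/(-2952) = I*√1905/809 - 3325*(-1/2952) = I*√1905/809 + 3325/2952 = 3325/2952 + I*√1905/809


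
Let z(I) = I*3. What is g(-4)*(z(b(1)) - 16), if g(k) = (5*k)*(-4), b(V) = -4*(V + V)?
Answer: -3200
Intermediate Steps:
b(V) = -8*V
z(I) = 3*I
g(k) = -20*k
g(-4)*(z(b(1)) - 16) = (-20*(-4))*(3*(-8*1) - 16) = 80*(3*(-8) - 16) = 80*(-24 - 16) = 80*(-40) = -3200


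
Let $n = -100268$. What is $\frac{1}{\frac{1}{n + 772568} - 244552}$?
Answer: $- \frac{672300}{164412309599} \approx -4.0891 \cdot 10^{-6}$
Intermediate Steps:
$\frac{1}{\frac{1}{n + 772568} - 244552} = \frac{1}{\frac{1}{-100268 + 772568} - 244552} = \frac{1}{\frac{1}{672300} - 244552} = \frac{1}{- \frac{164412309599}{672300}} = - \frac{672300}{164412309599}$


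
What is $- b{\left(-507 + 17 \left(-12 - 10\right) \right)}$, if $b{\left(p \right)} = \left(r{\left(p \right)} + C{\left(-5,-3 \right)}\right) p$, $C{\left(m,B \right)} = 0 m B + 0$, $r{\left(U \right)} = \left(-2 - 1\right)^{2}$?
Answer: $7929$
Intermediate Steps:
$r{\left(U \right)} = 9$ ($r{\left(U \right)} = \left(-3\right)^{2} = 9$)
$C{\left(m,B \right)} = 0$ ($C{\left(m,B \right)} = 0 B + 0 = 0 + 0 = 0$)
$b{\left(p \right)} = 9 p$ ($b{\left(p \right)} = \left(9 + 0\right) p = 9 p$)
$- b{\left(-507 + 17 \left(-12 - 10\right) \right)} = - 9 \left(-507 + 17 \left(-12 - 10\right)\right) = - 9 \left(-507 + 17 \left(-22\right)\right) = - 9 \left(-507 - 374\right) = - 9 \left(-881\right) = \left(-1\right) \left(-7929\right) = 7929$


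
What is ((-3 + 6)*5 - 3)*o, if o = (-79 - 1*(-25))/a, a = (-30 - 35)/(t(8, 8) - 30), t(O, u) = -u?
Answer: -24624/65 ≈ -378.83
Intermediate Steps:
a = 65/38 (a = (-30 - 35)/(-1*8 - 30) = -65/(-8 - 30) = -65/(-38) = -65*(-1/38) = 65/38 ≈ 1.7105)
o = -2052/65 (o = (-79 - 1*(-25))/(65/38) = (-79 + 25)*(38/65) = -54*38/65 = -2052/65 ≈ -31.569)
((-3 + 6)*5 - 3)*o = ((-3 + 6)*5 - 3)*(-2052/65) = (3*5 - 3)*(-2052/65) = (15 - 3)*(-2052/65) = 12*(-2052/65) = -24624/65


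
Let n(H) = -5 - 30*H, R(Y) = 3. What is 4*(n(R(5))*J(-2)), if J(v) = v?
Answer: 760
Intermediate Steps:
n(H) = -5 - 30*H
4*(n(R(5))*J(-2)) = 4*((-5 - 30*3)*(-2)) = 4*((-5 - 90)*(-2)) = 4*(-95*(-2)) = 4*190 = 760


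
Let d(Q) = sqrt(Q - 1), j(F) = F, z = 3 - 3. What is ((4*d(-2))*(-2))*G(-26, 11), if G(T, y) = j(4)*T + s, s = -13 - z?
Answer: 936*I*sqrt(3) ≈ 1621.2*I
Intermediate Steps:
z = 0
s = -13 (s = -13 - 1*0 = -13 + 0 = -13)
G(T, y) = -13 + 4*T (G(T, y) = 4*T - 13 = -13 + 4*T)
d(Q) = sqrt(-1 + Q)
((4*d(-2))*(-2))*G(-26, 11) = ((4*sqrt(-1 - 2))*(-2))*(-13 + 4*(-26)) = ((4*sqrt(-3))*(-2))*(-13 - 104) = ((4*(I*sqrt(3)))*(-2))*(-117) = ((4*I*sqrt(3))*(-2))*(-117) = -8*I*sqrt(3)*(-117) = 936*I*sqrt(3)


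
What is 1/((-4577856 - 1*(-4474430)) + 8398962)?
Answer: 1/8295536 ≈ 1.2055e-7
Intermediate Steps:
1/((-4577856 - 1*(-4474430)) + 8398962) = 1/((-4577856 + 4474430) + 8398962) = 1/(-103426 + 8398962) = 1/8295536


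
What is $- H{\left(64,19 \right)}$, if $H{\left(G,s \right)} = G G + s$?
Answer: $-4115$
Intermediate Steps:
$H{\left(G,s \right)} = s + G^{2}$ ($H{\left(G,s \right)} = G^{2} + s = s + G^{2}$)
$- H{\left(64,19 \right)} = - (19 + 64^{2}) = - (19 + 4096) = \left(-1\right) 4115 = -4115$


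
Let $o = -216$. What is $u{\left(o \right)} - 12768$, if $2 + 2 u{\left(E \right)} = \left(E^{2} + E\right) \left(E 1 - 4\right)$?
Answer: $-5121169$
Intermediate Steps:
$u{\left(E \right)} = -1 + \frac{\left(-4 + E\right) \left(E + E^{2}\right)}{2}$ ($u{\left(E \right)} = -1 + \frac{\left(E^{2} + E\right) \left(E 1 - 4\right)}{2} = -1 + \frac{\left(E + E^{2}\right) \left(E - 4\right)}{2} = -1 + \frac{\left(E + E^{2}\right) \left(-4 + E\right)}{2} = -1 + \frac{\left(-4 + E\right) \left(E + E^{2}\right)}{2}$)
$u{\left(o \right)} - 12768 = \left(-1 + \frac{\left(-216\right)^{3}}{2} - -432 - \frac{3 \left(-216\right)^{2}}{2}\right) - 12768 = \left(-1 + \frac{1}{2} \left(-10077696\right) + 432 - 69984\right) - 12768 = \left(-1 - 5038848 + 432 - 69984\right) - 12768 = -5108401 - 12768 = -5121169$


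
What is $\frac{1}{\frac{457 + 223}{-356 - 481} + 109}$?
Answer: $\frac{837}{90553} \approx 0.0092432$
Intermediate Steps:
$\frac{1}{\frac{457 + 223}{-356 - 481} + 109} = \frac{1}{\frac{680}{-837} + 109} = \frac{1}{680 \left(- \frac{1}{837}\right) + 109} = \frac{1}{- \frac{680}{837} + 109} = \frac{1}{\frac{90553}{837}} = \frac{837}{90553}$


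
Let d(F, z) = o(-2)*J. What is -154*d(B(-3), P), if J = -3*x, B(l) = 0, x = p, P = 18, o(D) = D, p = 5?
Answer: -4620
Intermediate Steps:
x = 5
J = -15 (J = -3*5 = -15)
d(F, z) = 30 (d(F, z) = -2*(-15) = 30)
-154*d(B(-3), P) = -154*30 = -4620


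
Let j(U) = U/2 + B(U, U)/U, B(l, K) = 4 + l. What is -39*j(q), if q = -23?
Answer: 19149/46 ≈ 416.28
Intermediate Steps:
j(U) = U/2 + (4 + U)/U
-39*j(q) = -39*(1 + (½)*(-23) + 4/(-23)) = -39*(1 - 23/2 + 4*(-1/23)) = -39*(1 - 23/2 - 4/23) = -39*(-491/46) = 19149/46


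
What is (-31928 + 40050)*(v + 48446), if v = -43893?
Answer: 36979466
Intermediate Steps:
(-31928 + 40050)*(v + 48446) = (-31928 + 40050)*(-43893 + 48446) = 8122*4553 = 36979466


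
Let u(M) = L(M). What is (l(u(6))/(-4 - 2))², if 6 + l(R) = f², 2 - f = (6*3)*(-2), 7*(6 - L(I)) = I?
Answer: 516961/9 ≈ 57440.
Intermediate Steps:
L(I) = 6 - I/7
u(M) = 6 - M/7
f = 38 (f = 2 - 6*3*(-2) = 2 - 18*(-2) = 2 - 1*(-36) = 2 + 36 = 38)
l(R) = 1438 (l(R) = -6 + 38² = -6 + 1444 = 1438)
(l(u(6))/(-4 - 2))² = (1438/(-4 - 2))² = (1438/(-6))² = (1438*(-⅙))² = (-719/3)² = 516961/9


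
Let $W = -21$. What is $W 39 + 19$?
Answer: $-800$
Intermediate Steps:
$W 39 + 19 = \left(-21\right) 39 + 19 = -819 + 19 = -800$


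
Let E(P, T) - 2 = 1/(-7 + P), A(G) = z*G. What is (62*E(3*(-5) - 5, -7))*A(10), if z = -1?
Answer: -32860/27 ≈ -1217.0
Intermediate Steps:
A(G) = -G
E(P, T) = 2 + 1/(-7 + P)
(62*E(3*(-5) - 5, -7))*A(10) = (62*((-13 + 2*(3*(-5) - 5))/(-7 + (3*(-5) - 5))))*(-1*10) = (62*((-13 + 2*(-15 - 5))/(-7 + (-15 - 5))))*(-10) = (62*((-13 + 2*(-20))/(-7 - 20)))*(-10) = (62*((-13 - 40)/(-27)))*(-10) = (62*(-1/27*(-53)))*(-10) = (62*(53/27))*(-10) = (3286/27)*(-10) = -32860/27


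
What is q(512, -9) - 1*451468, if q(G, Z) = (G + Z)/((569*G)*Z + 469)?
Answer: -1183515687547/2621483 ≈ -4.5147e+5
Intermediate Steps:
q(G, Z) = (G + Z)/(469 + 569*G*Z) (q(G, Z) = (G + Z)/(569*G*Z + 469) = (G + Z)/(469 + 569*G*Z))
q(512, -9) - 1*451468 = (512 - 9)/(469 + 569*512*(-9)) - 1*451468 = 503/(469 - 2621952) - 451468 = 503/(-2621483) - 451468 = -1/2621483*503 - 451468 = -503/2621483 - 451468 = -1183515687547/2621483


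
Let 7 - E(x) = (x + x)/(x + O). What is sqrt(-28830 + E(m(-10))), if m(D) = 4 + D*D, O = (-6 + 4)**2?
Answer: I*sqrt(2334819)/9 ≈ 169.78*I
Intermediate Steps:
O = 4 (O = (-2)**2 = 4)
m(D) = 4 + D**2
E(x) = 7 - 2*x/(4 + x) (E(x) = 7 - (x + x)/(x + 4) = 7 - 2*x/(4 + x))
sqrt(-28830 + E(m(-10))) = sqrt(-28830 + (28 + 5*(4 + (-10)**2))/(4 + (4 + (-10)**2))) = sqrt(-28830 + (28 + 5*(4 + 100))/(4 + (4 + 100))) = sqrt(-28830 + (28 + 5*104)/(4 + 104)) = sqrt(-28830 + (28 + 520)/108) = sqrt(-28830 + (1/108)*548) = sqrt(-28830 + 137/27) = sqrt(-778273/27) = I*sqrt(2334819)/9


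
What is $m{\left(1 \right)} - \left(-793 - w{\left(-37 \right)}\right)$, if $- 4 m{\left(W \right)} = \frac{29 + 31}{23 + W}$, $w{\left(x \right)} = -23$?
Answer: $\frac{6155}{8} \approx 769.38$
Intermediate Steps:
$m{\left(W \right)} = - \frac{15}{23 + W}$ ($m{\left(W \right)} = - \frac{\left(29 + 31\right) \frac{1}{23 + W}}{4} = - \frac{60 \frac{1}{23 + W}}{4} = - \frac{15}{23 + W}$)
$m{\left(1 \right)} - \left(-793 - w{\left(-37 \right)}\right) = - \frac{15}{23 + 1} - \left(-793 - -23\right) = - \frac{15}{24} - \left(-793 + 23\right) = \left(-15\right) \frac{1}{24} - -770 = - \frac{5}{8} + 770 = \frac{6155}{8}$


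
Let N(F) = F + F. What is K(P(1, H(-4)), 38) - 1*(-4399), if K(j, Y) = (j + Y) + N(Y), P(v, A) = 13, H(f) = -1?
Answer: 4526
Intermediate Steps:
N(F) = 2*F
K(j, Y) = j + 3*Y (K(j, Y) = (j + Y) + 2*Y = (Y + j) + 2*Y = j + 3*Y)
K(P(1, H(-4)), 38) - 1*(-4399) = (13 + 3*38) - 1*(-4399) = (13 + 114) + 4399 = 127 + 4399 = 4526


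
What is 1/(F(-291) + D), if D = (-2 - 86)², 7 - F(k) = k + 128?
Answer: 1/7914 ≈ 0.00012636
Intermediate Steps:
F(k) = -121 - k (F(k) = 7 - (k + 128) = 7 - (128 + k) = 7 + (-128 - k) = -121 - k)
D = 7744 (D = (-88)² = 7744)
1/(F(-291) + D) = 1/((-121 - 1*(-291)) + 7744) = 1/((-121 + 291) + 7744) = 1/(170 + 7744) = 1/7914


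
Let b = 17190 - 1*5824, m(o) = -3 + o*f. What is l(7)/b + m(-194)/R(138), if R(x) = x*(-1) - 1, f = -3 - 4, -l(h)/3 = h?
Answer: -15403849/1579874 ≈ -9.7500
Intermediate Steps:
l(h) = -3*h
f = -7
m(o) = -3 - 7*o (m(o) = -3 + o*(-7) = -3 - 7*o)
R(x) = -1 - x (R(x) = -x - 1 = -1 - x)
b = 11366 (b = 17190 - 5824 = 11366)
l(7)/b + m(-194)/R(138) = -3*7/11366 + (-3 - 7*(-194))/(-1 - 1*138) = -21*1/11366 + (-3 + 1358)/(-1 - 138) = -21/11366 + 1355/(-139) = -21/11366 + 1355*(-1/139) = -21/11366 - 1355/139 = -15403849/1579874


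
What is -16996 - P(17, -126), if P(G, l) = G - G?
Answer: -16996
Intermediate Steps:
P(G, l) = 0
-16996 - P(17, -126) = -16996 - 1*0 = -16996 + 0 = -16996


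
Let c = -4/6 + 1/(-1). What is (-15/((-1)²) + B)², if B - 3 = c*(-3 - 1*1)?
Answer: 256/9 ≈ 28.444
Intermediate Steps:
c = -5/3 (c = -4*⅙ + 1*(-1) = -⅔ - 1 = -5/3 ≈ -1.6667)
B = 29/3 (B = 3 - 5*(-3 - 1*1)/3 = 3 - 5*(-3 - 1)/3 = 3 - 5/3*(-4) = 3 + 20/3 = 29/3 ≈ 9.6667)
(-15/((-1)²) + B)² = (-15/((-1)²) + 29/3)² = (-15/1 + 29/3)² = (-15*1 + 29/3)² = (-15 + 29/3)² = (-16/3)² = 256/9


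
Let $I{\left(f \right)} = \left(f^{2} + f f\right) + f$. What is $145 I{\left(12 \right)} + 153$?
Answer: $43653$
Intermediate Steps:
$I{\left(f \right)} = f + 2 f^{2}$ ($I{\left(f \right)} = \left(f^{2} + f^{2}\right) + f = 2 f^{2} + f = f + 2 f^{2}$)
$145 I{\left(12 \right)} + 153 = 145 \cdot 12 \left(1 + 2 \cdot 12\right) + 153 = 145 \cdot 12 \left(1 + 24\right) + 153 = 145 \cdot 12 \cdot 25 + 153 = 145 \cdot 300 + 153 = 43500 + 153 = 43653$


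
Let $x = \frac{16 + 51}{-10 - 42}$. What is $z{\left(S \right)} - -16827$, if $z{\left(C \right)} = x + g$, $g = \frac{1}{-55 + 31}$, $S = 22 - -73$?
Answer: $\frac{5249609}{312} \approx 16826.0$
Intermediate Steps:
$S = 95$ ($S = 22 + 73 = 95$)
$x = - \frac{67}{52}$ ($x = \frac{67}{-52} = 67 \left(- \frac{1}{52}\right) = - \frac{67}{52} \approx -1.2885$)
$g = - \frac{1}{24}$ ($g = \frac{1}{-24} = - \frac{1}{24} \approx -0.041667$)
$z{\left(C \right)} = - \frac{415}{312}$ ($z{\left(C \right)} = - \frac{67}{52} - \frac{1}{24} = - \frac{415}{312}$)
$z{\left(S \right)} - -16827 = - \frac{415}{312} - -16827 = - \frac{415}{312} + 16827 = \frac{5249609}{312}$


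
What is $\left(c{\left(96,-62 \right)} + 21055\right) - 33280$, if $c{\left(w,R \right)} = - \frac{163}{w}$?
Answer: $- \frac{1173763}{96} \approx -12227.0$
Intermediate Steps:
$\left(c{\left(96,-62 \right)} + 21055\right) - 33280 = \left(- \frac{163}{96} + 21055\right) - 33280 = \frac{2021117}{96} - 33280 = - \frac{1173763}{96}$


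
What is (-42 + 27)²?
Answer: 225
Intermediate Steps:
(-42 + 27)² = (-15)² = 225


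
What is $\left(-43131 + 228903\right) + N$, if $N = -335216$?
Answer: $-149444$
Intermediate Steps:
$\left(-43131 + 228903\right) + N = \left(-43131 + 228903\right) - 335216 = 185772 - 335216 = -149444$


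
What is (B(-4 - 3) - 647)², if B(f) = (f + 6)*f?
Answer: 409600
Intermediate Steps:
B(f) = f*(6 + f) (B(f) = (6 + f)*f = f*(6 + f))
(B(-4 - 3) - 647)² = ((-4 - 3)*(6 + (-4 - 3)) - 647)² = (-7*(6 - 7) - 647)² = (-7*(-1) - 647)² = (7 - 647)² = (-640)² = 409600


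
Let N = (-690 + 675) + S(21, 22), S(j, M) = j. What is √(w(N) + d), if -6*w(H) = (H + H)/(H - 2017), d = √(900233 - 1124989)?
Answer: √(4022 + 8088242*I*√56189)/2011 ≈ 15.396 + 15.396*I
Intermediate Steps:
N = 6 (N = (-690 + 675) + 21 = -15 + 21 = 6)
d = 2*I*√56189 (d = √(-224756) = 2*I*√56189 ≈ 474.08*I)
w(H) = -H/(3*(-2017 + H)) (w(H) = -(H + H)/(6*(H - 2017)) = -2*H/(6*(-2017 + H)) = -H/(3*(-2017 + H)))
√(w(N) + d) = √(-1*6/(-6051 + 3*6) + 2*I*√56189) = √(-1*6/(-6051 + 18) + 2*I*√56189) = √(-1*6/(-6033) + 2*I*√56189) = √(-1*6*(-1/6033) + 2*I*√56189) = √(2/2011 + 2*I*√56189)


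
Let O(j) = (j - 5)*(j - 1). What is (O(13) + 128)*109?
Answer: 24416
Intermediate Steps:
O(j) = (-1 + j)*(-5 + j) (O(j) = (-5 + j)*(-1 + j) = (-1 + j)*(-5 + j))
(O(13) + 128)*109 = ((5 + 13**2 - 6*13) + 128)*109 = ((5 + 169 - 78) + 128)*109 = (96 + 128)*109 = 224*109 = 24416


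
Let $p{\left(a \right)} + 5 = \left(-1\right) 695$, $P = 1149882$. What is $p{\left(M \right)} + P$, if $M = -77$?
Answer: $1149182$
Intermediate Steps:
$p{\left(a \right)} = -700$ ($p{\left(a \right)} = -5 - 695 = -700$)
$p{\left(M \right)} + P = -700 + 1149882 = 1149182$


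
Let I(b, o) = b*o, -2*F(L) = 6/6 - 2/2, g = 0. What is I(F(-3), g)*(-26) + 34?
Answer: 34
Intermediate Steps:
F(L) = 0 (F(L) = -(6/6 - 2/2)/2 = -(6*(1/6) - 2*1/2)/2 = -(1 - 1)/2 = -1/2*0 = 0)
I(F(-3), g)*(-26) + 34 = (0*0)*(-26) + 34 = 0*(-26) + 34 = 0 + 34 = 34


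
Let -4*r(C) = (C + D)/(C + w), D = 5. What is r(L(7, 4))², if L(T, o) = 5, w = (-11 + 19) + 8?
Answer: 25/1764 ≈ 0.014172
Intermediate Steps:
w = 16 (w = 8 + 8 = 16)
r(C) = -(5 + C)/(4*(16 + C)) (r(C) = -(C + 5)/(4*(C + 16)) = -(5 + C)/(4*(16 + C)))
r(L(7, 4))² = ((-5 - 1*5)/(4*(16 + 5)))² = ((¼)*(-5 - 5)/21)² = ((¼)*(1/21)*(-10))² = (-5/42)² = 25/1764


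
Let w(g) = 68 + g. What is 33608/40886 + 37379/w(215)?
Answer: 768894429/5785369 ≈ 132.90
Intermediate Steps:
33608/40886 + 37379/w(215) = 33608/40886 + 37379/(68 + 215) = 33608*(1/40886) + 37379/283 = 16804/20443 + 37379*(1/283) = 16804/20443 + 37379/283 = 768894429/5785369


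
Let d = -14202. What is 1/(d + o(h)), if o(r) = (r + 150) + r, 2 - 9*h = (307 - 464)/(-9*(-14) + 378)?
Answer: -2268/31868771 ≈ -7.1167e-5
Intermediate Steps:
h = 1165/4536 (h = 2/9 - (307 - 464)/(9*(-9*(-14) + 378)) = 2/9 - (-157)/(9*(126 + 378)) = 2/9 - (-157)/(9*504) = 2/9 - ⅑*(-157/504) = 2/9 + 157/4536 = 1165/4536 ≈ 0.25683)
o(r) = 150 + 2*r (o(r) = (150 + r) + r = 150 + 2*r)
1/(d + o(h)) = 1/(-14202 + (150 + 2*(1165/4536))) = 1/(-14202 + (150 + 1165/2268)) = 1/(-14202 + 341365/2268) = 1/(-31868771/2268) = -2268/31868771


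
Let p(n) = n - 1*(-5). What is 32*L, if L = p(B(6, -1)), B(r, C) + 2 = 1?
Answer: 128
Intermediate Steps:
B(r, C) = -1 (B(r, C) = -2 + 1 = -1)
p(n) = 5 + n (p(n) = n + 5 = 5 + n)
L = 4 (L = 5 - 1 = 4)
32*L = 32*4 = 128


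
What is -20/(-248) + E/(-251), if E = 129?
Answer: -6743/15562 ≈ -0.43330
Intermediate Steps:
-20/(-248) + E/(-251) = -20/(-248) + 129/(-251) = -20*(-1/248) + 129*(-1/251) = 5/62 - 129/251 = -6743/15562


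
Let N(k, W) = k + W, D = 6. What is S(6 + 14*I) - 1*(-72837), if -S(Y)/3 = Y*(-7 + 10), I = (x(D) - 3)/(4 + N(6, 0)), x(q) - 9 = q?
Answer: 363159/5 ≈ 72632.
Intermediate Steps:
x(q) = 9 + q
N(k, W) = W + k
I = 6/5 (I = ((9 + 6) - 3)/(4 + (0 + 6)) = (15 - 3)/(4 + 6) = 12/10 = 12*(⅒) = 6/5 ≈ 1.2000)
S(Y) = -9*Y (S(Y) = -3*Y*(-7 + 10) = -3*Y*3 = -9*Y)
S(6 + 14*I) - 1*(-72837) = -9*(6 + 14*(6/5)) - 1*(-72837) = -9*(6 + 84/5) + 72837 = -9*114/5 + 72837 = -1026/5 + 72837 = 363159/5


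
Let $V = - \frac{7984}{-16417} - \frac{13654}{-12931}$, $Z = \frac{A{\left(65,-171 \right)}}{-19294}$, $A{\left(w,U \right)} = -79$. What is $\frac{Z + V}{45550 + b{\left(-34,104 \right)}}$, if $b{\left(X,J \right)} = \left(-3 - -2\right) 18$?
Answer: $\frac{6333603641601}{186494020303734616} \approx 3.3961 \cdot 10^{-5}$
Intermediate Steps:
$Z = \frac{79}{19294}$ ($Z = - \frac{79}{-19294} = \left(-79\right) \left(- \frac{1}{19294}\right) = \frac{79}{19294} \approx 0.0040945$)
$b{\left(X,J \right)} = -18$ ($b{\left(X,J \right)} = \left(-3 + 2\right) 18 = \left(-1\right) 18 = -18$)
$V = \frac{327398822}{212288227}$ ($V = \left(-7984\right) \left(- \frac{1}{16417}\right) - - \frac{13654}{12931} = \frac{7984}{16417} + \frac{13654}{12931} = \frac{327398822}{212288227} \approx 1.5422$)
$\frac{Z + V}{45550 + b{\left(-34,104 \right)}} = \frac{\frac{79}{19294} + \frac{327398822}{212288227}}{45550 - 18} = \frac{6333603641601}{4095889051738 \cdot 45532} = \frac{6333603641601}{4095889051738} \cdot \frac{1}{45532} = \frac{6333603641601}{186494020303734616}$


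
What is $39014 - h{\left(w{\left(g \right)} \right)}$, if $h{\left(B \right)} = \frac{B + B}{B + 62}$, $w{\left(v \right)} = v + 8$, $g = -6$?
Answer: $\frac{624223}{16} \approx 39014.0$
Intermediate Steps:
$w{\left(v \right)} = 8 + v$
$h{\left(B \right)} = \frac{2 B}{62 + B}$
$39014 - h{\left(w{\left(g \right)} \right)} = 39014 - \frac{2 \left(8 - 6\right)}{62 + \left(8 - 6\right)} = 39014 - 2 \cdot 2 \frac{1}{62 + 2} = 39014 - 2 \cdot 2 \cdot \frac{1}{64} = 39014 - \frac{1}{16} = \frac{624223}{16}$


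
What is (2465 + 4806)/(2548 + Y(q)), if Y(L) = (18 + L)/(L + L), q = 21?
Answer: 101794/35685 ≈ 2.8526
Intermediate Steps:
Y(L) = (18 + L)/(2*L) (Y(L) = (18 + L)/((2*L)) = (18 + L)*(1/(2*L)) = (18 + L)/(2*L))
(2465 + 4806)/(2548 + Y(q)) = (2465 + 4806)/(2548 + (½)*(18 + 21)/21) = 7271/(2548 + (½)*(1/21)*39) = 7271/(2548 + 13/14) = 7271/(35685/14) = 7271*(14/35685) = 101794/35685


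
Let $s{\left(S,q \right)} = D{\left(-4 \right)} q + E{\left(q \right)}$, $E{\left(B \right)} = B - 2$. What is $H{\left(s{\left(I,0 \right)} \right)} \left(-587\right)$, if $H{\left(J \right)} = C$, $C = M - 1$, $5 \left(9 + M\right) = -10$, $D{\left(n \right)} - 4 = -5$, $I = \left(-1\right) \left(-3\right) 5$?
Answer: $7044$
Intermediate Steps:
$I = 15$ ($I = 3 \cdot 5 = 15$)
$D{\left(n \right)} = -1$ ($D{\left(n \right)} = 4 - 5 = -1$)
$M = -11$ ($M = -9 + \frac{1}{5} \left(-10\right) = -9 - 2 = -11$)
$E{\left(B \right)} = -2 + B$ ($E{\left(B \right)} = B - 2 = -2 + B$)
$s{\left(S,q \right)} = -2$ ($s{\left(S,q \right)} = - q + \left(-2 + q\right) = -2$)
$C = -12$ ($C = -11 - 1 = -12$)
$H{\left(J \right)} = -12$
$H{\left(s{\left(I,0 \right)} \right)} \left(-587\right) = \left(-12\right) \left(-587\right) = 7044$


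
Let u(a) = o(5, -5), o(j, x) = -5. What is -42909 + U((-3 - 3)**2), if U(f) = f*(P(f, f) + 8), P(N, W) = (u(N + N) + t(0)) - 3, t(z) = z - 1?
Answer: -42945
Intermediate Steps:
u(a) = -5
t(z) = -1 + z
P(N, W) = -9 (P(N, W) = (-5 + (-1 + 0)) - 3 = (-5 - 1) - 3 = -6 - 3 = -9)
U(f) = -f (U(f) = f*(-9 + 8) = f*(-1) = -f)
-42909 + U((-3 - 3)**2) = -42909 - (-3 - 3)**2 = -42909 - 1*(-6)**2 = -42909 - 1*36 = -42909 - 36 = -42945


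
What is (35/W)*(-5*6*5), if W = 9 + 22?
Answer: -5250/31 ≈ -169.35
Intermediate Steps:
W = 31
(35/W)*(-5*6*5) = (35/31)*(-5*6*5) = (35*(1/31))*(-30*5) = (35/31)*(-150) = -5250/31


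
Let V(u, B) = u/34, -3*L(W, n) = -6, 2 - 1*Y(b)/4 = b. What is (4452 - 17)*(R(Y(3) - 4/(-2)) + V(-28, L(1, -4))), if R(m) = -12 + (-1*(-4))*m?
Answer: -1569990/17 ≈ -92352.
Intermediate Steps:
Y(b) = 8 - 4*b
L(W, n) = 2 (L(W, n) = -⅓*(-6) = 2)
V(u, B) = u/34 (V(u, B) = u*(1/34) = u/34)
R(m) = -12 + 4*m
(4452 - 17)*(R(Y(3) - 4/(-2)) + V(-28, L(1, -4))) = (4452 - 17)*((-12 + 4*((8 - 4*3) - 4/(-2))) + (1/34)*(-28)) = 4435*((-12 + 4*((8 - 12) - ½*(-4))) - 14/17) = 4435*((-12 + 4*(-4 + 2)) - 14/17) = 4435*((-12 + 4*(-2)) - 14/17) = 4435*((-12 - 8) - 14/17) = 4435*(-20 - 14/17) = 4435*(-354/17) = -1569990/17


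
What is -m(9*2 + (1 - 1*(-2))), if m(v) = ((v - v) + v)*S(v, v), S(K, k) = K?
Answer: -441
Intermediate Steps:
m(v) = v**2 (m(v) = ((v - v) + v)*v = (0 + v)*v = v*v = v**2)
-m(9*2 + (1 - 1*(-2))) = -(9*2 + (1 - 1*(-2)))**2 = -(18 + (1 + 2))**2 = -(18 + 3)**2 = -1*21**2 = -1*441 = -441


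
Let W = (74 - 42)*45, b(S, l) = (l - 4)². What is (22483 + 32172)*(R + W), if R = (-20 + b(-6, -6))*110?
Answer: 559667200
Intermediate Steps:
b(S, l) = (-4 + l)²
R = 8800 (R = (-20 + (-4 - 6)²)*110 = (-20 + (-10)²)*110 = (-20 + 100)*110 = 80*110 = 8800)
W = 1440 (W = 32*45 = 1440)
(22483 + 32172)*(R + W) = (22483 + 32172)*(8800 + 1440) = 54655*10240 = 559667200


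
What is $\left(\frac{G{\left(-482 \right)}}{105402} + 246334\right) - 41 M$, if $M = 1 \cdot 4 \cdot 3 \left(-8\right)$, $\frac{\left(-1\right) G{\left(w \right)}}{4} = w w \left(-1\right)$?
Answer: $\frac{13189943918}{52701} \approx 2.5028 \cdot 10^{5}$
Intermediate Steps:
$G{\left(w \right)} = 4 w^{2}$ ($G{\left(w \right)} = - 4 w w \left(-1\right) = - 4 w^{2} \left(-1\right) = - 4 \left(- w^{2}\right) = 4 w^{2}$)
$M = -96$ ($M = 4 \cdot 3 \left(-8\right) = 12 \left(-8\right) = -96$)
$\left(\frac{G{\left(-482 \right)}}{105402} + 246334\right) - 41 M = \left(\frac{4 \left(-482\right)^{2}}{105402} + 246334\right) - -3936 = \left(4 \cdot 232324 \cdot \frac{1}{105402} + 246334\right) + 3936 = \left(929296 \cdot \frac{1}{105402} + 246334\right) + 3936 = \left(\frac{464648}{52701} + 246334\right) + 3936 = \frac{12982512782}{52701} + 3936 = \frac{13189943918}{52701}$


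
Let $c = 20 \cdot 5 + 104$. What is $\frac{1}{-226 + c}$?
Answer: $- \frac{1}{22} \approx -0.045455$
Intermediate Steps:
$c = 204$ ($c = 100 + 104 = 204$)
$\frac{1}{-226 + c} = \frac{1}{-226 + 204} = \frac{1}{-22} = - \frac{1}{22}$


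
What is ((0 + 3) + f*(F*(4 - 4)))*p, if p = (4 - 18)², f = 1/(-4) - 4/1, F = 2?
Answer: 588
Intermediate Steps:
f = -17/4 (f = 1*(-¼) - 4*1 = -¼ - 4 = -17/4 ≈ -4.2500)
p = 196 (p = (-14)² = 196)
((0 + 3) + f*(F*(4 - 4)))*p = ((0 + 3) - 17*(4 - 4)/2)*196 = (3 - 17*0/2)*196 = (3 - 17/4*0)*196 = (3 + 0)*196 = 3*196 = 588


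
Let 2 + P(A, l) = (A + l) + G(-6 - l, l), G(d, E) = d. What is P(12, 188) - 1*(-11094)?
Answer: 11098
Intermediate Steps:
P(A, l) = -8 + A (P(A, l) = -2 + ((A + l) + (-6 - l)) = -2 + (-6 + A) = -8 + A)
P(12, 188) - 1*(-11094) = (-8 + 12) - 1*(-11094) = 4 + 11094 = 11098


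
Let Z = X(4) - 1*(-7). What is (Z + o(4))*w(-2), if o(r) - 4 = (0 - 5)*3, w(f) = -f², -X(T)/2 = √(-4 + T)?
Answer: 16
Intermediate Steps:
X(T) = -2*√(-4 + T)
Z = 7 (Z = -2*√(-4 + 4) - 1*(-7) = -2*√0 + 7 = -2*0 + 7 = 0 + 7 = 7)
o(r) = -11 (o(r) = 4 + (0 - 5)*3 = 4 - 5*3 = 4 - 15 = -11)
(Z + o(4))*w(-2) = (7 - 11)*(-1*(-2)²) = -(-4)*4 = -4*(-4) = 16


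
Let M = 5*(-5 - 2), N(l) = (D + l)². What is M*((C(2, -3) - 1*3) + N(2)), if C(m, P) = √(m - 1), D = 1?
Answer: -245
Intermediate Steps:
C(m, P) = √(-1 + m)
N(l) = (1 + l)²
M = -35 (M = 5*(-7) = -35)
M*((C(2, -3) - 1*3) + N(2)) = -35*((√(-1 + 2) - 1*3) + (1 + 2)²) = -35*((√1 - 3) + 3²) = -35*((1 - 3) + 9) = -35*(-2 + 9) = -35*7 = -245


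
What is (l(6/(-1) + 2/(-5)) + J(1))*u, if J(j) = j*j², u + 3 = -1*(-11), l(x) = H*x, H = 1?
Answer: -216/5 ≈ -43.200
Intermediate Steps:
l(x) = x (l(x) = 1*x = x)
u = 8 (u = -3 - 1*(-11) = -3 + 11 = 8)
J(j) = j³
(l(6/(-1) + 2/(-5)) + J(1))*u = ((6/(-1) + 2/(-5)) + 1³)*8 = ((6*(-1) + 2*(-⅕)) + 1)*8 = ((-6 - ⅖) + 1)*8 = (-32/5 + 1)*8 = -27/5*8 = -216/5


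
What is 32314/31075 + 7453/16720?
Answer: 14034401/9446800 ≈ 1.4856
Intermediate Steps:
32314/31075 + 7453/16720 = 14034401/9446800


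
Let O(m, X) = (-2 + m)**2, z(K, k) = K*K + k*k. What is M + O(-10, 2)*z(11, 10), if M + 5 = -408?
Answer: 31411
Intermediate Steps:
z(K, k) = K**2 + k**2
M = -413 (M = -5 - 408 = -413)
M + O(-10, 2)*z(11, 10) = -413 + (-2 - 10)**2*(11**2 + 10**2) = -413 + (-12)**2*(121 + 100) = -413 + 144*221 = -413 + 31824 = 31411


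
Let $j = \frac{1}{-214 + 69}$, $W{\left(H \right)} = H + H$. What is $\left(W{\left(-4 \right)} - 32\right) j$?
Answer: $\frac{8}{29} \approx 0.27586$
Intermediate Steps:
$W{\left(H \right)} = 2 H$
$j = - \frac{1}{145}$ ($j = \frac{1}{-145} = - \frac{1}{145} \approx -0.0068966$)
$\left(W{\left(-4 \right)} - 32\right) j = \left(2 \left(-4\right) - 32\right) \left(- \frac{1}{145}\right) = \left(-8 - 32\right) \left(- \frac{1}{145}\right) = \left(-40\right) \left(- \frac{1}{145}\right) = \frac{8}{29}$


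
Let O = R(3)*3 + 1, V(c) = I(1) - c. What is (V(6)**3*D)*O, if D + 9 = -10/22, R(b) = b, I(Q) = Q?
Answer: 130000/11 ≈ 11818.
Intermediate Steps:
V(c) = 1 - c
D = -104/11 (D = -9 - 10/22 = -9 - 10*1/22 = -9 - 5/11 = -104/11 ≈ -9.4545)
O = 10 (O = 3*3 + 1 = 9 + 1 = 10)
(V(6)**3*D)*O = ((1 - 1*6)**3*(-104/11))*10 = ((1 - 6)**3*(-104/11))*10 = ((-5)**3*(-104/11))*10 = -125*(-104/11)*10 = (13000/11)*10 = 130000/11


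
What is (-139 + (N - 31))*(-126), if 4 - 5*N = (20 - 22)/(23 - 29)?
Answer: 106638/5 ≈ 21328.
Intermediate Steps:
N = 11/15 (N = 4/5 - (20 - 22)/(5*(23 - 29)) = 4/5 - (-2)/(5*(-6)) = 4/5 - (-2)*(-1)/(5*6) = 4/5 - 1/5*1/3 = 4/5 - 1/15 = 11/15 ≈ 0.73333)
(-139 + (N - 31))*(-126) = (-139 + (11/15 - 31))*(-126) = (-139 - 454/15)*(-126) = -2539/15*(-126) = 106638/5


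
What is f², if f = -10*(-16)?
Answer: 25600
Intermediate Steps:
f = 160
f² = 160² = 25600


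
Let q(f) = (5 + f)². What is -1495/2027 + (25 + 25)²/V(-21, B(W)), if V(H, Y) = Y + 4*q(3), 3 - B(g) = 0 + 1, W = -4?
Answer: 2340895/261483 ≈ 8.9524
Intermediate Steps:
B(g) = 2 (B(g) = 3 - (0 + 1) = 3 - 1*1 = 3 - 1 = 2)
V(H, Y) = 256 + Y (V(H, Y) = Y + 4*(5 + 3)² = Y + 4*8² = Y + 4*64 = Y + 256 = 256 + Y)
-1495/2027 + (25 + 25)²/V(-21, B(W)) = -1495/2027 + (25 + 25)²/(256 + 2) = -1495*1/2027 + 50²/258 = -1495/2027 + 2500*(1/258) = -1495/2027 + 1250/129 = 2340895/261483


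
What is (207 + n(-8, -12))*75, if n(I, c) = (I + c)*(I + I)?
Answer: 39525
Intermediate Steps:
n(I, c) = 2*I*(I + c) (n(I, c) = (I + c)*(2*I) = 2*I*(I + c))
(207 + n(-8, -12))*75 = (207 + 2*(-8)*(-8 - 12))*75 = (207 + 2*(-8)*(-20))*75 = (207 + 320)*75 = 527*75 = 39525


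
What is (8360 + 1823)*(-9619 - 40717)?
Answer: -512571488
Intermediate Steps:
(8360 + 1823)*(-9619 - 40717) = 10183*(-50336) = -512571488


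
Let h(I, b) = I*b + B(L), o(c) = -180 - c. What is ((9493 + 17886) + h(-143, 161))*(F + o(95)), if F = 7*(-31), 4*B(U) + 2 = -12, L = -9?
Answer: -2141430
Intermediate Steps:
B(U) = -7/2 (B(U) = -1/2 + (1/4)*(-12) = -1/2 - 3 = -7/2)
F = -217
h(I, b) = -7/2 + I*b (h(I, b) = I*b - 7/2 = -7/2 + I*b)
((9493 + 17886) + h(-143, 161))*(F + o(95)) = ((9493 + 17886) + (-7/2 - 143*161))*(-217 + (-180 - 1*95)) = (27379 + (-7/2 - 23023))*(-217 + (-180 - 95)) = (27379 - 46053/2)*(-217 - 275) = (8705/2)*(-492) = -2141430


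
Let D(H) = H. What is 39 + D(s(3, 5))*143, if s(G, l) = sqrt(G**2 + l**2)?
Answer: 39 + 143*sqrt(34) ≈ 872.83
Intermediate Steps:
39 + D(s(3, 5))*143 = 39 + sqrt(3**2 + 5**2)*143 = 39 + sqrt(9 + 25)*143 = 39 + sqrt(34)*143 = 39 + 143*sqrt(34)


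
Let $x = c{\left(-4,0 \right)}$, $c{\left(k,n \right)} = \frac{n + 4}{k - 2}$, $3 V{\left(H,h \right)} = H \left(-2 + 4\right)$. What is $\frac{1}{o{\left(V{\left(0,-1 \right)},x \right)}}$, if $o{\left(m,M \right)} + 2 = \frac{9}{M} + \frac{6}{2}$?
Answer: $- \frac{2}{25} \approx -0.08$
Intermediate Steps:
$V{\left(H,h \right)} = \frac{2 H}{3}$ ($V{\left(H,h \right)} = \frac{H \left(-2 + 4\right)}{3} = \frac{H 2}{3} = \frac{2 H}{3}$)
$c{\left(k,n \right)} = \frac{4 + n}{-2 + k}$
$x = - \frac{2}{3}$ ($x = \frac{4 + 0}{-2 - 4} = \frac{1}{-6} \cdot 4 = \left(- \frac{1}{6}\right) 4 = - \frac{2}{3} \approx -0.66667$)
$o{\left(m,M \right)} = 1 + \frac{9}{M}$ ($o{\left(m,M \right)} = -2 + \left(\frac{9}{M} + \frac{6}{2}\right) = -2 + \left(\frac{9}{M} + 6 \cdot \frac{1}{2}\right) = -2 + \left(\frac{9}{M} + 3\right) = -2 + \left(3 + \frac{9}{M}\right) = 1 + \frac{9}{M}$)
$\frac{1}{o{\left(V{\left(0,-1 \right)},x \right)}} = \frac{1}{\frac{1}{- \frac{2}{3}} \left(9 - \frac{2}{3}\right)} = \frac{1}{\left(- \frac{3}{2}\right) \frac{25}{3}} = \frac{1}{- \frac{25}{2}} = - \frac{2}{25}$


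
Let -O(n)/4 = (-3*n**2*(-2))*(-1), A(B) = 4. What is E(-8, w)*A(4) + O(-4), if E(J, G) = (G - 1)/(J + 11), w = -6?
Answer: 1124/3 ≈ 374.67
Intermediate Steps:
O(n) = 24*n**2 (O(n) = -4*-3*n**2*(-2)*(-1) = -4*6*n**2*(-1) = -(-24)*n**2 = 24*n**2)
E(J, G) = (-1 + G)/(11 + J)
E(-8, w)*A(4) + O(-4) = ((-1 - 6)/(11 - 8))*4 + 24*(-4)**2 = (-7/3)*4 + 24*16 = ((1/3)*(-7))*4 + 384 = -7/3*4 + 384 = -28/3 + 384 = 1124/3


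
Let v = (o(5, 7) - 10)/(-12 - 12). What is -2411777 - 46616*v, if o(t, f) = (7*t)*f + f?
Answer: -5825197/3 ≈ -1.9417e+6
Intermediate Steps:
o(t, f) = f + 7*f*t (o(t, f) = 7*f*t + f = f + 7*f*t)
v = -121/12 (v = (7*(1 + 7*5) - 10)/(-12 - 12) = (7*(1 + 35) - 10)/(-24) = (7*36 - 10)*(-1/24) = (252 - 10)*(-1/24) = 242*(-1/24) = -121/12 ≈ -10.083)
-2411777 - 46616*v = -2411777 - 46616*(-121)/12 = -2411777 - 1*(-1410134/3) = -2411777 + 1410134/3 = -5825197/3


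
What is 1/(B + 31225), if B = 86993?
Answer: 1/118218 ≈ 8.4589e-6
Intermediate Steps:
1/(B + 31225) = 1/(86993 + 31225) = 1/118218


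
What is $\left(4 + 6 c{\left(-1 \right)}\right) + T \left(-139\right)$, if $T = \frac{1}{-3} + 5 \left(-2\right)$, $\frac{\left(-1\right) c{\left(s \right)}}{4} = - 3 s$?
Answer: $\frac{4105}{3} \approx 1368.3$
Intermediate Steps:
$c{\left(s \right)} = 12 s$ ($c{\left(s \right)} = - 4 \left(- 3 s\right) = 12 s$)
$T = - \frac{31}{3}$ ($T = - \frac{1}{3} - 10 = - \frac{31}{3} \approx -10.333$)
$\left(4 + 6 c{\left(-1 \right)}\right) + T \left(-139\right) = \left(4 + 6 \cdot 12 \left(-1\right)\right) - - \frac{4309}{3} = \left(4 + 6 \left(-12\right)\right) + \frac{4309}{3} = \left(4 - 72\right) + \frac{4309}{3} = -68 + \frac{4309}{3} = \frac{4105}{3}$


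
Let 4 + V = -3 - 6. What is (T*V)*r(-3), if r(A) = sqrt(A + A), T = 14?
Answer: -182*I*sqrt(6) ≈ -445.81*I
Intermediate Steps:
r(A) = sqrt(2)*sqrt(A) (r(A) = sqrt(2*A) = sqrt(2)*sqrt(A))
V = -13 (V = -4 + (-3 - 6) = -4 - 9 = -13)
(T*V)*r(-3) = (14*(-13))*(sqrt(2)*sqrt(-3)) = -182*sqrt(2)*I*sqrt(3) = -182*I*sqrt(6)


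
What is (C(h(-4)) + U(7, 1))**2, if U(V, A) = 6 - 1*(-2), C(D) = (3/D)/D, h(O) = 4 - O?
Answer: 265225/4096 ≈ 64.752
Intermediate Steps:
C(D) = 3/D**2
U(V, A) = 8 (U(V, A) = 6 + 2 = 8)
(C(h(-4)) + U(7, 1))**2 = (3/(4 - 1*(-4))**2 + 8)**2 = (3/(4 + 4)**2 + 8)**2 = (3/8**2 + 8)**2 = (3*(1/64) + 8)**2 = (3/64 + 8)**2 = (515/64)**2 = 265225/4096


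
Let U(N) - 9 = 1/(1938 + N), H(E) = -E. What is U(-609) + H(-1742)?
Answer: 2327080/1329 ≈ 1751.0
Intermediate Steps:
U(N) = 9 + 1/(1938 + N)
U(-609) + H(-1742) = (17443 + 9*(-609))/(1938 - 609) - 1*(-1742) = (17443 - 5481)/1329 + 1742 = (1/1329)*11962 + 1742 = 11962/1329 + 1742 = 2327080/1329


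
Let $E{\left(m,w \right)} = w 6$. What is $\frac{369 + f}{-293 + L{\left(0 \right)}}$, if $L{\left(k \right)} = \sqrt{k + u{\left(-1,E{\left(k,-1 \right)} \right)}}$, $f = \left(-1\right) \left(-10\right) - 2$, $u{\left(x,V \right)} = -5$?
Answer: $- \frac{110461}{85854} - \frac{377 i \sqrt{5}}{85854} \approx -1.2866 - 0.009819 i$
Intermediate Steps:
$E{\left(m,w \right)} = 6 w$
$f = 8$ ($f = 10 - 2 = 8$)
$L{\left(k \right)} = \sqrt{-5 + k}$ ($L{\left(k \right)} = \sqrt{k - 5} = \sqrt{-5 + k}$)
$\frac{369 + f}{-293 + L{\left(0 \right)}} = \frac{369 + 8}{-293 + \sqrt{-5 + 0}} = \frac{377}{-293 + \sqrt{-5}} = \frac{377}{-293 + i \sqrt{5}}$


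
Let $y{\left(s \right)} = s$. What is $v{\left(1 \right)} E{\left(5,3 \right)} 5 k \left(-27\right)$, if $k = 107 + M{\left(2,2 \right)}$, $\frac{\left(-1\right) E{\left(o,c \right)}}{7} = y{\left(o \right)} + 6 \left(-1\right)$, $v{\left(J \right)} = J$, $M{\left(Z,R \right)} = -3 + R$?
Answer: $-100170$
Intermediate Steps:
$E{\left(o,c \right)} = 42 - 7 o$ ($E{\left(o,c \right)} = - 7 \left(o + 6 \left(-1\right)\right) = - 7 \left(o - 6\right) = - 7 \left(-6 + o\right) = 42 - 7 o$)
$k = 106$ ($k = 107 + \left(-3 + 2\right) = 107 - 1 = 106$)
$v{\left(1 \right)} E{\left(5,3 \right)} 5 k \left(-27\right) = 1 \left(42 - 35\right) 5 \cdot 106 \left(-27\right) = 1 \cdot 7 \cdot 5 \cdot 106 \left(-27\right) = 7 \cdot 5 \cdot 106 \left(-27\right) = 35 \cdot 106 \left(-27\right) = 3710 \left(-27\right) = -100170$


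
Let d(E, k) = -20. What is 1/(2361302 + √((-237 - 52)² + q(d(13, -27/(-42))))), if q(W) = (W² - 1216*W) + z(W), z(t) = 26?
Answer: 2361302/5575747026937 - √108267/5575747026937 ≈ 4.2344e-7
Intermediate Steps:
q(W) = 26 + W² - 1216*W (q(W) = (W² - 1216*W) + 26 = 26 + W² - 1216*W)
1/(2361302 + √((-237 - 52)² + q(d(13, -27/(-42))))) = 1/(2361302 + √((-237 - 52)² + (26 + (-20)² - 1216*(-20)))) = 1/(2361302 + √((-289)² + (26 + 400 + 24320))) = 1/(2361302 + √(83521 + 24746)) = 1/(2361302 + √108267)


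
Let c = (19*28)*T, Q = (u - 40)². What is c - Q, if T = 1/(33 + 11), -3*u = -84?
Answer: -1451/11 ≈ -131.91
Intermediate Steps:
u = 28 (u = -⅓*(-84) = 28)
Q = 144 (Q = (28 - 40)² = (-12)² = 144)
T = 1/44 ≈ 0.022727
c = 133/11 (c = (19*28)*(1/44) = 532*(1/44) = 133/11 ≈ 12.091)
c - Q = 133/11 - 1*144 = 133/11 - 144 = -1451/11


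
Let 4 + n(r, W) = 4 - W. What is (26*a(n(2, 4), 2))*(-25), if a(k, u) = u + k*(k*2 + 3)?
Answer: -14300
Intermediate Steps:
n(r, W) = -W (n(r, W) = -4 + (4 - W) = -W)
a(k, u) = u + k*(3 + 2*k) (a(k, u) = u + k*(2*k + 3) = u + k*(3 + 2*k))
(26*a(n(2, 4), 2))*(-25) = (26*(2 + 2*(-1*4)**2 + 3*(-1*4)))*(-25) = (26*(2 + 2*(-4)**2 + 3*(-4)))*(-25) = (26*(2 + 2*16 - 12))*(-25) = (26*(2 + 32 - 12))*(-25) = (26*22)*(-25) = 572*(-25) = -14300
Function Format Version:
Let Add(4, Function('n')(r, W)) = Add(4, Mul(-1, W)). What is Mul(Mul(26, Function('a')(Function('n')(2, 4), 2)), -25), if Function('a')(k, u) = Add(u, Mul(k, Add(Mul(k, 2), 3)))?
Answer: -14300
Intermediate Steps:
Function('n')(r, W) = Mul(-1, W) (Function('n')(r, W) = Add(-4, Add(4, Mul(-1, W))) = Mul(-1, W))
Function('a')(k, u) = Add(u, Mul(k, Add(3, Mul(2, k)))) (Function('a')(k, u) = Add(u, Mul(k, Add(Mul(2, k), 3))) = Add(u, Mul(k, Add(3, Mul(2, k)))))
Mul(Mul(26, Function('a')(Function('n')(2, 4), 2)), -25) = Mul(Mul(26, Add(2, Mul(2, Pow(Mul(-1, 4), 2)), Mul(3, Mul(-1, 4)))), -25) = Mul(Mul(26, Add(2, Mul(2, Pow(-4, 2)), Mul(3, -4))), -25) = Mul(Mul(26, Add(2, Mul(2, 16), -12)), -25) = Mul(Mul(26, Add(2, 32, -12)), -25) = Mul(Mul(26, 22), -25) = Mul(572, -25) = -14300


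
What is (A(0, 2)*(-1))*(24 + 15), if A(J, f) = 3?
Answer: -117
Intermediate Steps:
(A(0, 2)*(-1))*(24 + 15) = (3*(-1))*(24 + 15) = -3*39 = -117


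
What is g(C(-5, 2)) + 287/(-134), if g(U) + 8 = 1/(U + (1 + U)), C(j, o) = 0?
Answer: -1225/134 ≈ -9.1418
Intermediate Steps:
g(U) = -8 + 1/(1 + 2*U) (g(U) = -8 + 1/(U + (1 + U)) = -8 + 1/(1 + 2*U))
g(C(-5, 2)) + 287/(-134) = (-7 - 16*0)/(1 + 2*0) + 287/(-134) = (-7 + 0)/(1 + 0) + 287*(-1/134) = -7/1 - 287/134 = 1*(-7) - 287/134 = -7 - 287/134 = -1225/134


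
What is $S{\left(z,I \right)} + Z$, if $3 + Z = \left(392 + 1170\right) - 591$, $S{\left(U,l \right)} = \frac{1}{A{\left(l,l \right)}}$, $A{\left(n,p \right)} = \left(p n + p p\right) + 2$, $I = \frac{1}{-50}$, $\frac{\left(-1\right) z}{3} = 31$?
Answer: $\frac{2422218}{2501} \approx 968.5$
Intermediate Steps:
$z = -93$ ($z = \left(-3\right) 31 = -93$)
$I = - \frac{1}{50} \approx -0.02$
$A{\left(n,p \right)} = 2 + p^{2} + n p$ ($A{\left(n,p \right)} = \left(n p + p^{2}\right) + 2 = \left(p^{2} + n p\right) + 2 = 2 + p^{2} + n p$)
$S{\left(U,l \right)} = \frac{1}{2 + 2 l^{2}}$ ($S{\left(U,l \right)} = \frac{1}{2 + l^{2} + l l} = \frac{1}{2 + l^{2} + l^{2}} = \frac{1}{2 + 2 l^{2}}$)
$Z = 968$ ($Z = -3 + \left(\left(392 + 1170\right) - 591\right) = -3 + \left(1562 - 591\right) = -3 + 971 = 968$)
$S{\left(z,I \right)} + Z = \frac{1}{2 \left(1 + \left(- \frac{1}{50}\right)^{2}\right)} + 968 = \frac{1}{2 \left(1 + \frac{1}{2500}\right)} + 968 = \frac{1}{2 \cdot \frac{2501}{2500}} + 968 = \frac{1}{2} \cdot \frac{2500}{2501} + 968 = \frac{1250}{2501} + 968 = \frac{2422218}{2501}$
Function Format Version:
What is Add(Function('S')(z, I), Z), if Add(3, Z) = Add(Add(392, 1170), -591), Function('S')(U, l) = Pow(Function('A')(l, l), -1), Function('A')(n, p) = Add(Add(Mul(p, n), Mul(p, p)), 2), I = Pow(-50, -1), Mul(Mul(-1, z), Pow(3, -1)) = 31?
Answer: Rational(2422218, 2501) ≈ 968.50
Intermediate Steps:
z = -93 (z = Mul(-3, 31) = -93)
I = Rational(-1, 50) ≈ -0.020000
Function('A')(n, p) = Add(2, Pow(p, 2), Mul(n, p)) (Function('A')(n, p) = Add(Add(Mul(n, p), Pow(p, 2)), 2) = Add(Add(Pow(p, 2), Mul(n, p)), 2) = Add(2, Pow(p, 2), Mul(n, p)))
Function('S')(U, l) = Pow(Add(2, Mul(2, Pow(l, 2))), -1) (Function('S')(U, l) = Pow(Add(2, Pow(l, 2), Mul(l, l)), -1) = Pow(Add(2, Pow(l, 2), Pow(l, 2)), -1) = Pow(Add(2, Mul(2, Pow(l, 2))), -1))
Z = 968 (Z = Add(-3, Add(Add(392, 1170), -591)) = Add(-3, Add(1562, -591)) = Add(-3, 971) = 968)
Add(Function('S')(z, I), Z) = Add(Mul(Rational(1, 2), Pow(Add(1, Pow(Rational(-1, 50), 2)), -1)), 968) = Add(Mul(Rational(1, 2), Pow(Add(1, Rational(1, 2500)), -1)), 968) = Add(Mul(Rational(1, 2), Pow(Rational(2501, 2500), -1)), 968) = Add(Mul(Rational(1, 2), Rational(2500, 2501)), 968) = Add(Rational(1250, 2501), 968) = Rational(2422218, 2501)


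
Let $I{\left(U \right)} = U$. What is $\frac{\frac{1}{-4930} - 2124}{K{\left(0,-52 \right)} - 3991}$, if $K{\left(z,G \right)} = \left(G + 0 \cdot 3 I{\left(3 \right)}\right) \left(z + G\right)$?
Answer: $\frac{10471321}{6344910} \approx 1.6504$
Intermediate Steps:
$K{\left(z,G \right)} = G \left(G + z\right)$ ($K{\left(z,G \right)} = \left(G + 0 \cdot 3 \cdot 3\right) \left(z + G\right) = \left(G + 0 \cdot 3\right) \left(G + z\right) = \left(G + 0\right) \left(G + z\right) = G \left(G + z\right)$)
$\frac{\frac{1}{-4930} - 2124}{K{\left(0,-52 \right)} - 3991} = \frac{\frac{1}{-4930} - 2124}{- 52 \left(-52 + 0\right) - 3991} = \frac{- \frac{1}{4930} - 2124}{\left(-52\right) \left(-52\right) - 3991} = - \frac{10471321}{4930 \left(2704 - 3991\right)} = - \frac{10471321}{4930 \left(-1287\right)} = \left(- \frac{10471321}{4930}\right) \left(- \frac{1}{1287}\right) = \frac{10471321}{6344910}$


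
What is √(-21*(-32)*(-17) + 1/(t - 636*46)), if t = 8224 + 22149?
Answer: I*√14253598019/1117 ≈ 106.88*I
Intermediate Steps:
t = 30373
√(-21*(-32)*(-17) + 1/(t - 636*46)) = √(-21*(-32)*(-17) + 1/(30373 - 636*46)) = √(672*(-17) + 1/(30373 - 29256)) = √(-11424 + 1/1117) = √(-12760607/1117) = I*√14253598019/1117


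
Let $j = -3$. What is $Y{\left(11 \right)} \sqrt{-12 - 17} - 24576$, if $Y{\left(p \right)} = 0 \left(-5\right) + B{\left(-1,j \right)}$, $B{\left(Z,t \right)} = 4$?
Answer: $-24576 + 4 i \sqrt{29} \approx -24576.0 + 21.541 i$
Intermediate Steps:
$Y{\left(p \right)} = 4$ ($Y{\left(p \right)} = 0 \left(-5\right) + 4 = 0 + 4 = 4$)
$Y{\left(11 \right)} \sqrt{-12 - 17} - 24576 = 4 \sqrt{-12 - 17} - 24576 = 4 \sqrt{-29} - 24576 = 4 i \sqrt{29} - 24576 = -24576 + 4 i \sqrt{29}$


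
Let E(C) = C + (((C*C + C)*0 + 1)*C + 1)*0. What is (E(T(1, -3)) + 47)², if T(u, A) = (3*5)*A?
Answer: 4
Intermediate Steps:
T(u, A) = 15*A
E(C) = C (E(C) = C + (((C² + C)*0 + 1)*C + 1)*0 = C + (((C + C²)*0 + 1)*C + 1)*0 = C + ((0 + 1)*C + 1)*0 = C + (1*C + 1)*0 = C + (C + 1)*0 = C + (1 + C)*0 = C + 0 = C)
(E(T(1, -3)) + 47)² = (15*(-3) + 47)² = (-45 + 47)² = 2² = 4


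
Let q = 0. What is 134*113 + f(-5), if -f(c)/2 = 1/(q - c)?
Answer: 75708/5 ≈ 15142.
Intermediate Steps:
f(c) = 2/c (f(c) = -2/(0 - c) = -2*(-1/c) = -(-2)/c = 2/c)
134*113 + f(-5) = 134*113 + 2/(-5) = 15142 + 2*(-⅕) = 15142 - ⅖ = 75708/5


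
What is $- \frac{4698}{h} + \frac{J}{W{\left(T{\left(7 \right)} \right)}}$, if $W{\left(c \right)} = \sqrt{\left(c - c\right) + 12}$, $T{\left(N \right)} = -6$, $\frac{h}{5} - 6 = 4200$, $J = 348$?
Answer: $- \frac{783}{3505} + 58 \sqrt{3} \approx 100.24$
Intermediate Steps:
$h = 21030$ ($h = 30 + 5 \cdot 4200 = 30 + 21000 = 21030$)
$W{\left(c \right)} = 2 \sqrt{3}$ ($W{\left(c \right)} = \sqrt{0 + 12} = \sqrt{12} = 2 \sqrt{3}$)
$- \frac{4698}{h} + \frac{J}{W{\left(T{\left(7 \right)} \right)}} = - \frac{4698}{21030} + \frac{348}{2 \sqrt{3}} = \left(-4698\right) \frac{1}{21030} + 348 \frac{\sqrt{3}}{6} = - \frac{783}{3505} + 58 \sqrt{3}$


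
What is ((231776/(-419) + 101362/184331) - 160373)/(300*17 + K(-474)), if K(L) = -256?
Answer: -12429039810175/374124833516 ≈ -33.222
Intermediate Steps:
((231776/(-419) + 101362/184331) - 160373)/(300*17 + K(-474)) = ((231776/(-419) + 101362/184331) - 160373)/(300*17 - 256) = ((231776*(-1/419) + 101362*(1/184331)) - 160373)/(5100 - 256) = ((-231776/419 + 101362/184331) - 160373)/4844 = (-42681031178/77234689 - 160373)*(1/4844) = -12429039810175/77234689*1/4844 = -12429039810175/374124833516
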